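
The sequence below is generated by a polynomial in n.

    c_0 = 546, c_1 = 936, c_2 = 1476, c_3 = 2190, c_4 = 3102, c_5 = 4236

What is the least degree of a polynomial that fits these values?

390, 540, 714, 912, 1134
150, 174, 198, 222
24, 24, 24
The third differences are constant, so the polynomial has degree 3.

3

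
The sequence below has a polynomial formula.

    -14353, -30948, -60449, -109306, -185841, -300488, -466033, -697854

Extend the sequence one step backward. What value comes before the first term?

-5846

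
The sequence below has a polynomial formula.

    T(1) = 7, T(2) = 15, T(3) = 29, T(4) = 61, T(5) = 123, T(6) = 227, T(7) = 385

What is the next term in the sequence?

First differences: 8, 14, 32, 62, 104, 158
Second differences: 6, 18, 30, 42, 54
Third differences: 12, 12, 12, 12
Third differences constant at 12.
54 + 12 = 66;  158 + 66 = 224;  385 + 224 = 609

609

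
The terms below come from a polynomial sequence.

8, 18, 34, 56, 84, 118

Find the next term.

D1: 10, 16, 22, 28, 34
D2: 6, 6, 6, 6
The second differences are constant (6).
34 + 6 = 40;  118 + 40 = 158

158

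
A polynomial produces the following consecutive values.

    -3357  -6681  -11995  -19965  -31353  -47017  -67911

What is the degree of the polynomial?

-3324, -5314, -7970, -11388, -15664, -20894
-1990, -2656, -3418, -4276, -5230
-666, -762, -858, -954
-96, -96, -96
The fourth differences are constant, so the polynomial has degree 4.

4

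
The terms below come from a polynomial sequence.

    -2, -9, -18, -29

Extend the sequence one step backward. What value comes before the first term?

3

Δ: -7  -9  -11
Δ²: -2  -2
The second differences are constant at -2.
Work back: -7 + 2 = -5;  -2 + 5 = 3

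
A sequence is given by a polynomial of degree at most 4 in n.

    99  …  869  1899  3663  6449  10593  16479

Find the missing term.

333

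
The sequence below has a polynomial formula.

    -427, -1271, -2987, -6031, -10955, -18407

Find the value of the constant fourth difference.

First differences: -844, -1716, -3044, -4924, -7452
Second differences: -872, -1328, -1880, -2528
Third differences: -456, -552, -648
Fourth differences: -96, -96

-96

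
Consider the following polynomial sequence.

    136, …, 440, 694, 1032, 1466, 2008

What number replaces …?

258

Using the last 5 terms:
First differences: 254  338  434  542
Second differences: 84  96  108
Third differences: 12  12
Constant third difference = 12.
Extend backward: 84 − 12 = 72;  254 − 72 = 182;  440 − 182 = 258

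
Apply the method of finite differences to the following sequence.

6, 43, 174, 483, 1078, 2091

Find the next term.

3678

37 , 131 , 309 , 595 , 1013
94 , 178 , 286 , 418
84 , 108 , 132
24 , 24
Fourth differences constant at 24.
132 + 24 = 156;  418 + 156 = 574;  1013 + 574 = 1587;  2091 + 1587 = 3678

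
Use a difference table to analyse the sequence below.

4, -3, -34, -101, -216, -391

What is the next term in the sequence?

Δ: -7, -31, -67, -115, -175
Δ²: -24, -36, -48, -60
Δ³: -12, -12, -12
Third differences constant at -12.
-60 − 12 = -72;  -175 − 72 = -247;  -391 − 247 = -638

-638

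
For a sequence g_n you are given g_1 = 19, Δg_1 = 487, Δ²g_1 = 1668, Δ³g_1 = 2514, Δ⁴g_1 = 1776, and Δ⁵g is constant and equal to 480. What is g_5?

23807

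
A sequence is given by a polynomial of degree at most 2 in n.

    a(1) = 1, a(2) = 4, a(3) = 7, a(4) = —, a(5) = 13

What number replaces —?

Using the first 3 terms:
D1: 3  3
Constant first difference = 3.
Extend forward: 7 + 3 = 10

10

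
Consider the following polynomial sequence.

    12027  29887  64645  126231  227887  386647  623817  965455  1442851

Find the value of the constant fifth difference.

480

First differences: 17860, 34758, 61586, 101656, 158760, 237170, 341638, 477396
Second differences: 16898, 26828, 40070, 57104, 78410, 104468, 135758
Third differences: 9930, 13242, 17034, 21306, 26058, 31290
Fourth differences: 3312, 3792, 4272, 4752, 5232
Fifth differences: 480, 480, 480, 480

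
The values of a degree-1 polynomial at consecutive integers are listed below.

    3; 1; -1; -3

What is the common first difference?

-2

D1: -2, -2, -2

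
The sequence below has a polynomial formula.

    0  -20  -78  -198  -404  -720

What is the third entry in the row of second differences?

-86

D1: -20, -58, -120, -206, -316
D2: -38, -62, -86, -110
D3: -24, -24, -24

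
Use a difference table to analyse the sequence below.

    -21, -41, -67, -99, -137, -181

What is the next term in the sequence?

-231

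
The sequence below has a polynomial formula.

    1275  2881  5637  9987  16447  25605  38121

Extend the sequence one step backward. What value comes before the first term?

447

First differences: 1606  2756  4350  6460  9158  12516
Second differences: 1150  1594  2110  2698  3358
Third differences: 444  516  588  660
Fourth differences: 72  72  72
The fourth differences are constant at 72.
Work back: 444 − 72 = 372;  1150 − 372 = 778;  1606 − 778 = 828;  1275 − 828 = 447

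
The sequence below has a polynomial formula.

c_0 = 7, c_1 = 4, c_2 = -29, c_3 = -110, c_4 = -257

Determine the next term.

-488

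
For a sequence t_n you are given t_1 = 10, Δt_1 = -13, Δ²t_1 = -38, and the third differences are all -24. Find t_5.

-366

Build the table forward from the leading diagonal:
D3: -24  -24  -24  -24  -24
D2: -38  -62  -86  -110  -134
D1: -13  -51  -113  -199  -309
t: 10  -3  -54  -167  -366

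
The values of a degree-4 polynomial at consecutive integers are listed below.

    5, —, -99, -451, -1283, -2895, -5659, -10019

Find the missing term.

Using the last 6 terms:
Δ: -352, -832, -1612, -2764, -4360
Δ²: -480, -780, -1152, -1596
Δ³: -300, -372, -444
Δ⁴: -72, -72
Constant fourth difference = -72.
Extend backward: -300 + 72 = -228;  -480 + 228 = -252;  -352 + 252 = -100;  -99 + 100 = 1

1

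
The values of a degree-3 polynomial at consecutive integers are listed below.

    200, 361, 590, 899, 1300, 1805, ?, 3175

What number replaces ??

2426

Using the first 6 terms:
161  229  309  401  505
68  80  92  104
12  12  12
Constant third difference = 12.
Extend forward: 104 + 12 = 116;  505 + 116 = 621;  1805 + 621 = 2426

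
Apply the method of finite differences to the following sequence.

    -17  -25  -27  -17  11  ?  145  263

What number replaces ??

Using the first 5 terms:
-8, -2, 10, 28
6, 12, 18
6, 6
Constant third difference = 6.
Extend forward: 18 + 6 = 24;  28 + 24 = 52;  11 + 52 = 63

63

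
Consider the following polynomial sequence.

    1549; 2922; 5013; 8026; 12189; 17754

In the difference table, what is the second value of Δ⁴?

24

First differences: 1373, 2091, 3013, 4163, 5565
Second differences: 718, 922, 1150, 1402
Third differences: 204, 228, 252
Fourth differences: 24, 24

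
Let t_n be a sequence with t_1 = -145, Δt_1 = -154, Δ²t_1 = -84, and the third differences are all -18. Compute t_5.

Build the table forward from the leading diagonal:
D3: -18  -18  -18  -18  -18
D2: -84  -102  -120  -138  -156
D1: -154  -238  -340  -460  -598
t: -145  -299  -537  -877  -1337

-1337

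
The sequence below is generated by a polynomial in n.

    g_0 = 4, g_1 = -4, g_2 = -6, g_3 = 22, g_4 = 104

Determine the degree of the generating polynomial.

3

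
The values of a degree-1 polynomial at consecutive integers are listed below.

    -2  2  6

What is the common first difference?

First differences: 4, 4

4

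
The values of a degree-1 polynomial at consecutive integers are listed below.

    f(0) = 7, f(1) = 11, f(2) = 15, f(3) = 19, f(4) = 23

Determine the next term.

27

D1: 4, 4, 4, 4
First differences constant at 4.
23 + 4 = 27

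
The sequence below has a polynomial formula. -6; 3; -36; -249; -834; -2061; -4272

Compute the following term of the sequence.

-7881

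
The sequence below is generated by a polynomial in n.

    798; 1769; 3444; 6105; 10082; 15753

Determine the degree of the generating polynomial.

4

Δ: 971, 1675, 2661, 3977, 5671
Δ²: 704, 986, 1316, 1694
Δ³: 282, 330, 378
Δ⁴: 48, 48
The fourth differences are constant, so the polynomial has degree 4.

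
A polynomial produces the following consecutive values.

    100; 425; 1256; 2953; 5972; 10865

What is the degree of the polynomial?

4

Δ: 325, 831, 1697, 3019, 4893
Δ²: 506, 866, 1322, 1874
Δ³: 360, 456, 552
Δ⁴: 96, 96
The fourth differences are constant, so the polynomial has degree 4.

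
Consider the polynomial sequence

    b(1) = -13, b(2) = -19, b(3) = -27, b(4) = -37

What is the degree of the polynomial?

Δ: -6, -8, -10
Δ²: -2, -2
The second differences are constant, so the polynomial has degree 2.

2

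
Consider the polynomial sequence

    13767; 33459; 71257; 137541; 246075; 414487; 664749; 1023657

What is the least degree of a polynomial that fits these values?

5

Δ: 19692, 37798, 66284, 108534, 168412, 250262, 358908
Δ²: 18106, 28486, 42250, 59878, 81850, 108646
Δ³: 10380, 13764, 17628, 21972, 26796
Δ⁴: 3384, 3864, 4344, 4824
Δ⁵: 480, 480, 480
The fifth differences are constant, so the polynomial has degree 5.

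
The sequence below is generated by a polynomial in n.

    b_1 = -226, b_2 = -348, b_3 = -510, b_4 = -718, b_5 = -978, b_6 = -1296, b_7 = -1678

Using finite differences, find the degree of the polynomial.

3

-122, -162, -208, -260, -318, -382
-40, -46, -52, -58, -64
-6, -6, -6, -6
The third differences are constant, so the polynomial has degree 3.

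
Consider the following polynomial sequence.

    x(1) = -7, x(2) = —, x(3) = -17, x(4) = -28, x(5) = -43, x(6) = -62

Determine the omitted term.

Using the last 4 terms:
-11, -15, -19
-4, -4
Constant second difference = -4.
Extend backward: -11 + 4 = -7;  -17 + 7 = -10

-10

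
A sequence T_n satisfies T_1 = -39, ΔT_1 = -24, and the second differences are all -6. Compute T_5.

Build the table forward from the leading diagonal:
Δ²: -6, -6, -6, -6, -6
Δ: -24, -30, -36, -42, -48
T: -39, -63, -93, -129, -171

-171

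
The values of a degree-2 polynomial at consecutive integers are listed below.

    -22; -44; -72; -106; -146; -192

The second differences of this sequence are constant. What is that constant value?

Δ: -22, -28, -34, -40, -46
Δ²: -6, -6, -6, -6

-6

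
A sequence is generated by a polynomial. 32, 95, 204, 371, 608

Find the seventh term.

1340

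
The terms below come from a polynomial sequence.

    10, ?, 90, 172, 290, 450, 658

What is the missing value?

38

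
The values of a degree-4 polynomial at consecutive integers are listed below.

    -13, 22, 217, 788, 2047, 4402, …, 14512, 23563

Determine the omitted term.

8357

Using the first 6 terms:
First differences: 35  195  571  1259  2355
Second differences: 160  376  688  1096
Third differences: 216  312  408
Fourth differences: 96  96
Constant fourth difference = 96.
Extend forward: 408 + 96 = 504;  1096 + 504 = 1600;  2355 + 1600 = 3955;  4402 + 3955 = 8357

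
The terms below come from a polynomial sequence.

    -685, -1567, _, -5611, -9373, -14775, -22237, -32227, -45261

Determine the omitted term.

Using the last 6 terms:
-3762  -5402  -7462  -9990  -13034
-1640  -2060  -2528  -3044
-420  -468  -516
-48  -48
Constant fourth difference = -48.
Extend backward: -420 + 48 = -372;  -1640 + 372 = -1268;  -3762 + 1268 = -2494;  -5611 + 2494 = -3117

-3117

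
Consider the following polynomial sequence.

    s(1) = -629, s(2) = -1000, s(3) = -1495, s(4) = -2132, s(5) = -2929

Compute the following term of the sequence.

-3904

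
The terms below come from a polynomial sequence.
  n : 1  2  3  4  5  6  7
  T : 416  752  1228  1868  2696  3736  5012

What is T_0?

First differences: 336, 476, 640, 828, 1040, 1276
Second differences: 140, 164, 188, 212, 236
Third differences: 24, 24, 24, 24
The third differences are constant at 24.
Work back: 140 − 24 = 116;  336 − 116 = 220;  416 − 220 = 196

196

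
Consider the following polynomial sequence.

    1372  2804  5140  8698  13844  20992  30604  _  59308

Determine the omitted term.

Using the first 7 terms:
1432, 2336, 3558, 5146, 7148, 9612
904, 1222, 1588, 2002, 2464
318, 366, 414, 462
48, 48, 48
Constant fourth difference = 48.
Extend forward: 462 + 48 = 510;  2464 + 510 = 2974;  9612 + 2974 = 12586;  30604 + 12586 = 43190

43190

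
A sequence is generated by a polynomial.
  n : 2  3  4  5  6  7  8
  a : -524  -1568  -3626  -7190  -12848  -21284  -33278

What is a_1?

-98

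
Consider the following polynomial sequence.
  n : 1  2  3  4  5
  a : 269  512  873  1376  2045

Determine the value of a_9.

6861

243, 361, 503, 669
118, 142, 166
24, 24
Constant third difference = 24, so extend:
166 + 24 = 190;  669 + 190 = 859;  2045 + 859 = 2904
190 + 24 = 214;  859 + 214 = 1073;  2904 + 1073 = 3977
214 + 24 = 238;  1073 + 238 = 1311;  3977 + 1311 = 5288
238 + 24 = 262;  1311 + 262 = 1573;  5288 + 1573 = 6861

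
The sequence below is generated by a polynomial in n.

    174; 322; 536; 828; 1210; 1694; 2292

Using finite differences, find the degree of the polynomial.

D1: 148, 214, 292, 382, 484, 598
D2: 66, 78, 90, 102, 114
D3: 12, 12, 12, 12
The third differences are constant, so the polynomial has degree 3.

3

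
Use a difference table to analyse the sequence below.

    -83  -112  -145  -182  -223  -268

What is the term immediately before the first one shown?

D1: -29  -33  -37  -41  -45
D2: -4  -4  -4  -4
The second differences are constant at -4.
Work back: -29 + 4 = -25;  -83 + 25 = -58

-58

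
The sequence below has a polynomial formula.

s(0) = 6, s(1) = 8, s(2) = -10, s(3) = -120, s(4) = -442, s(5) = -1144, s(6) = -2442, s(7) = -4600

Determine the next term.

Δ: 2  -18  -110  -322  -702  -1298  -2158
Δ²: -20  -92  -212  -380  -596  -860
Δ³: -72  -120  -168  -216  -264
Δ⁴: -48  -48  -48  -48
Fourth differences constant at -48.
-264 − 48 = -312;  -860 − 312 = -1172;  -2158 − 1172 = -3330;  -4600 − 3330 = -7930

-7930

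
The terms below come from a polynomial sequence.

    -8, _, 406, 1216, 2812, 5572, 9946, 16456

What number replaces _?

76

Using the last 6 terms:
First differences: 810, 1596, 2760, 4374, 6510
Second differences: 786, 1164, 1614, 2136
Third differences: 378, 450, 522
Fourth differences: 72, 72
Constant fourth difference = 72.
Extend backward: 378 − 72 = 306;  786 − 306 = 480;  810 − 480 = 330;  406 − 330 = 76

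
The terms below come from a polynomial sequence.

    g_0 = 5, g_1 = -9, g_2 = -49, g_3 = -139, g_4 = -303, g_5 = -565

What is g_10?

-4185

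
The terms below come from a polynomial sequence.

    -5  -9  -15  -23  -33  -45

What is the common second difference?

-2

D1: -4, -6, -8, -10, -12
D2: -2, -2, -2, -2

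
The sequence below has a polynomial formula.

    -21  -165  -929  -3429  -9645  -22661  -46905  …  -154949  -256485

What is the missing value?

-88389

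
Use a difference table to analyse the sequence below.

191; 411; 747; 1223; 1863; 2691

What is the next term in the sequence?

3731

D1: 220, 336, 476, 640, 828
D2: 116, 140, 164, 188
D3: 24, 24, 24
Constant third difference = 24, so extend:
188 + 24 = 212;  828 + 212 = 1040;  2691 + 1040 = 3731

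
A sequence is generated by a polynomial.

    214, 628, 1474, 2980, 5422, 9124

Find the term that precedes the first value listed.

52

414  846  1506  2442  3702
432  660  936  1260
228  276  324
48  48
The fourth differences are constant at 48.
Work back: 228 − 48 = 180;  432 − 180 = 252;  414 − 252 = 162;  214 − 162 = 52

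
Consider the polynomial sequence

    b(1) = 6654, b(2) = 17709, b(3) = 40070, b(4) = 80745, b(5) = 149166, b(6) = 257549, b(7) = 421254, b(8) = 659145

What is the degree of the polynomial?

Δ: 11055, 22361, 40675, 68421, 108383, 163705, 237891
Δ²: 11306, 18314, 27746, 39962, 55322, 74186
Δ³: 7008, 9432, 12216, 15360, 18864
Δ⁴: 2424, 2784, 3144, 3504
Δ⁵: 360, 360, 360
The fifth differences are constant, so the polynomial has degree 5.

5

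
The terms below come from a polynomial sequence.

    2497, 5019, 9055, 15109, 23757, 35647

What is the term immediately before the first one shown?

Δ: 2522  4036  6054  8648  11890
Δ²: 1514  2018  2594  3242
Δ³: 504  576  648
Δ⁴: 72  72
The fourth differences are constant at 72.
Work back: 504 − 72 = 432;  1514 − 432 = 1082;  2522 − 1082 = 1440;  2497 − 1440 = 1057

1057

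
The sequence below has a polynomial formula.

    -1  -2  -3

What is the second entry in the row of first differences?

-1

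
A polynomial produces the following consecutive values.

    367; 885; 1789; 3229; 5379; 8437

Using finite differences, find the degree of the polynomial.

Δ: 518, 904, 1440, 2150, 3058
Δ²: 386, 536, 710, 908
Δ³: 150, 174, 198
Δ⁴: 24, 24
The fourth differences are constant, so the polynomial has degree 4.

4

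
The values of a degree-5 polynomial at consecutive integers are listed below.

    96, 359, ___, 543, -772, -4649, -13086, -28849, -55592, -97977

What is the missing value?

646

Using the last 7 terms:
-1315  -3877  -8437  -15763  -26743  -42385
-2562  -4560  -7326  -10980  -15642
-1998  -2766  -3654  -4662
-768  -888  -1008
-120  -120
Constant fifth difference = -120.
Extend backward: -768 + 120 = -648;  -1998 + 648 = -1350;  -2562 + 1350 = -1212;  -1315 + 1212 = -103;  543 + 103 = 646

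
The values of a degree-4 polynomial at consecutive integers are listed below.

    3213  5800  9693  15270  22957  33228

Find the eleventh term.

143293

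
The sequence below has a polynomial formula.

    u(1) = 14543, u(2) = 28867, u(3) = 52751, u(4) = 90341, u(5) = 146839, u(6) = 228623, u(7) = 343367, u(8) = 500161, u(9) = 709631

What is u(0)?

6569

First differences: 14324  23884  37590  56498  81784  114744  156794  209470
Second differences: 9560  13706  18908  25286  32960  42050  52676
Third differences: 4146  5202  6378  7674  9090  10626
Fourth differences: 1056  1176  1296  1416  1536
Fifth differences: 120  120  120  120
The fifth differences are constant at 120.
Work back: 1056 − 120 = 936;  4146 − 936 = 3210;  9560 − 3210 = 6350;  14324 − 6350 = 7974;  14543 − 7974 = 6569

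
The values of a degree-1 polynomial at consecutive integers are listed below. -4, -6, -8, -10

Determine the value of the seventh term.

D1: -2, -2, -2
Constant first difference = -2, so extend:
-10 − 2 = -12
-12 − 2 = -14
-14 − 2 = -16

-16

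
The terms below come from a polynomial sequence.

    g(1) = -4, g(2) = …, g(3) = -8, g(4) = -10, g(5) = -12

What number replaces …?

-6

Using the last 3 terms:
Δ: -2  -2
Constant first difference = -2.
Extend backward: -8 + 2 = -6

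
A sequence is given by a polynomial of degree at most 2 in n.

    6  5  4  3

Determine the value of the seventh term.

0

First differences: -1, -1, -1
First differences constant at -1.
3 − 1 = 2
2 − 1 = 1
1 − 1 = 0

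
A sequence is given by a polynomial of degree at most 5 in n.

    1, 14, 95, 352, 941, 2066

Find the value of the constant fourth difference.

Δ: 13, 81, 257, 589, 1125
Δ²: 68, 176, 332, 536
Δ³: 108, 156, 204
Δ⁴: 48, 48

48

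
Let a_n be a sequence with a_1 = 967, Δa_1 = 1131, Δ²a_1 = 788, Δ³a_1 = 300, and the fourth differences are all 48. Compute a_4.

7024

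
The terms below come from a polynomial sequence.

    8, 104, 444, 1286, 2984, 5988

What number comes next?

96  340  842  1698  3004
244  502  856  1306
258  354  450
96  96
The fourth differences are constant (96).
450 + 96 = 546;  1306 + 546 = 1852;  3004 + 1852 = 4856;  5988 + 4856 = 10844

10844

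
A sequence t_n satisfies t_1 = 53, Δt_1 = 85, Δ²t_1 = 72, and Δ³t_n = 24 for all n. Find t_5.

921

Build the table forward from the leading diagonal:
Δ³: 24  24  24  24  24
Δ²: 72  96  120  144  168
Δ: 85  157  253  373  517
t: 53  138  295  548  921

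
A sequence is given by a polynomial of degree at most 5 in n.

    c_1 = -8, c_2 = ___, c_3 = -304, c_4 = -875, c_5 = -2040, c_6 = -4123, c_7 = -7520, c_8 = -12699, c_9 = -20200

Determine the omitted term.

Using the last 7 terms:
First differences: -571, -1165, -2083, -3397, -5179, -7501
Second differences: -594, -918, -1314, -1782, -2322
Third differences: -324, -396, -468, -540
Fourth differences: -72, -72, -72
Constant fourth difference = -72.
Extend backward: -324 + 72 = -252;  -594 + 252 = -342;  -571 + 342 = -229;  -304 + 229 = -75

-75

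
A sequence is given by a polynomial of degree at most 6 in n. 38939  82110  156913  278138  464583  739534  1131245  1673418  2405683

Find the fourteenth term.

10780878

Δ: 43171, 74803, 121225, 186445, 274951, 391711, 542173, 732265
Δ²: 31632, 46422, 65220, 88506, 116760, 150462, 190092
Δ³: 14790, 18798, 23286, 28254, 33702, 39630
Δ⁴: 4008, 4488, 4968, 5448, 5928
Δ⁵: 480, 480, 480, 480
Fifth differences constant at 480.
5928 + 480 = 6408;  39630 + 6408 = 46038;  190092 + 46038 = 236130;  732265 + 236130 = 968395;  2405683 + 968395 = 3374078
6408 + 480 = 6888;  46038 + 6888 = 52926;  236130 + 52926 = 289056;  968395 + 289056 = 1257451;  3374078 + 1257451 = 4631529
6888 + 480 = 7368;  52926 + 7368 = 60294;  289056 + 60294 = 349350;  1257451 + 349350 = 1606801;  4631529 + 1606801 = 6238330
7368 + 480 = 7848;  60294 + 7848 = 68142;  349350 + 68142 = 417492;  1606801 + 417492 = 2024293;  6238330 + 2024293 = 8262623
7848 + 480 = 8328;  68142 + 8328 = 76470;  417492 + 76470 = 493962;  2024293 + 493962 = 2518255;  8262623 + 2518255 = 10780878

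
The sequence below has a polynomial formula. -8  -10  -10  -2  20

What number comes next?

62

-2, 0, 8, 22
2, 8, 14
6, 6
The third differences are constant (6).
14 + 6 = 20;  22 + 20 = 42;  20 + 42 = 62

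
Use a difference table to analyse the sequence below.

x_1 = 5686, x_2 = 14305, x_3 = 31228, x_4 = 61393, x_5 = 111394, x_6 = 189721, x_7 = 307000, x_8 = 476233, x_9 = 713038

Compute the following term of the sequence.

8619  16923  30165  50001  78327  117279  169233  236805
8304  13242  19836  28326  38952  51954  67572
4938  6594  8490  10626  13002  15618
1656  1896  2136  2376  2616
240  240  240  240
Fifth differences constant at 240.
2616 + 240 = 2856;  15618 + 2856 = 18474;  67572 + 18474 = 86046;  236805 + 86046 = 322851;  713038 + 322851 = 1035889

1035889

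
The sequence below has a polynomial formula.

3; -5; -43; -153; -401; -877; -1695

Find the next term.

-2993

First differences: -8, -38, -110, -248, -476, -818
Second differences: -30, -72, -138, -228, -342
Third differences: -42, -66, -90, -114
Fourth differences: -24, -24, -24
The fourth differences are constant (-24).
-114 − 24 = -138;  -342 − 138 = -480;  -818 − 480 = -1298;  -1695 − 1298 = -2993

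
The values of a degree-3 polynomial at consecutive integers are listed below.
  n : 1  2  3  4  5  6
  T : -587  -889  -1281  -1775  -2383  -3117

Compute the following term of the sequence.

-3989

-302 , -392 , -494 , -608 , -734
-90 , -102 , -114 , -126
-12 , -12 , -12
The third differences are constant (-12).
-126 − 12 = -138;  -734 − 138 = -872;  -3117 − 872 = -3989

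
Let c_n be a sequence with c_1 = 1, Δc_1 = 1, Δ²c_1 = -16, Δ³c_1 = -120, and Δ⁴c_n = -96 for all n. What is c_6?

-1834

Build the table forward from the leading diagonal:
Fourth differences: -96  -96  -96  -96  -96  -96
Third differences: -120  -216  -312  -408  -504  -600
Second differences: -16  -136  -352  -664  -1072  -1576
First differences: 1  -15  -151  -503  -1167  -2239
c: 1  2  -13  -164  -667  -1834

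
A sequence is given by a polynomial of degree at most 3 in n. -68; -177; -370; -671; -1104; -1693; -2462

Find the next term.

-3435

Δ: -109  -193  -301  -433  -589  -769
Δ²: -84  -108  -132  -156  -180
Δ³: -24  -24  -24  -24
Third differences constant at -24.
-180 − 24 = -204;  -769 − 204 = -973;  -2462 − 973 = -3435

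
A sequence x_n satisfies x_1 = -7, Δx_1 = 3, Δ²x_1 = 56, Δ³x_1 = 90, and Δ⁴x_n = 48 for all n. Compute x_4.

260

Build the table forward from the leading diagonal:
Δ⁴: 48  48  48  48
Δ³: 90  138  186  234
Δ²: 56  146  284  470
Δ: 3  59  205  489
x: -7  -4  55  260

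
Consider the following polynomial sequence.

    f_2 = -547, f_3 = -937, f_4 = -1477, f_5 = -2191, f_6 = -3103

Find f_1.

-283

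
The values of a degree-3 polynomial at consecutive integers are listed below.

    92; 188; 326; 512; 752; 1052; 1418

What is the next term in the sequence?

1856

Δ: 96, 138, 186, 240, 300, 366
Δ²: 42, 48, 54, 60, 66
Δ³: 6, 6, 6, 6
Constant third difference = 6, so extend:
66 + 6 = 72;  366 + 72 = 438;  1418 + 438 = 1856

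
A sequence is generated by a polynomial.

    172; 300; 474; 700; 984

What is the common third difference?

6

First differences: 128, 174, 226, 284
Second differences: 46, 52, 58
Third differences: 6, 6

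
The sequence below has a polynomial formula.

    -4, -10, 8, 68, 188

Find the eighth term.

1088

-6  18  60  120
24  42  60
18  18
Constant third difference = 18, so extend:
60 + 18 = 78;  120 + 78 = 198;  188 + 198 = 386
78 + 18 = 96;  198 + 96 = 294;  386 + 294 = 680
96 + 18 = 114;  294 + 114 = 408;  680 + 408 = 1088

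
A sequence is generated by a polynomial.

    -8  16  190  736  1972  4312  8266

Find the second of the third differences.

D1: 24, 174, 546, 1236, 2340, 3954
D2: 150, 372, 690, 1104, 1614
D3: 222, 318, 414, 510
D4: 96, 96, 96

318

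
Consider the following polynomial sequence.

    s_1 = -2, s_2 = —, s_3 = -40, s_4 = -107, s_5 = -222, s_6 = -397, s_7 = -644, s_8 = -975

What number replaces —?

-9

Using the last 6 terms:
-67, -115, -175, -247, -331
-48, -60, -72, -84
-12, -12, -12
Constant third difference = -12.
Extend backward: -48 + 12 = -36;  -67 + 36 = -31;  -40 + 31 = -9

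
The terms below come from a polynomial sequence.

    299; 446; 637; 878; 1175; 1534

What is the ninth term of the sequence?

3043

First differences: 147  191  241  297  359
Second differences: 44  50  56  62
Third differences: 6  6  6
Third differences constant at 6.
62 + 6 = 68;  359 + 68 = 427;  1534 + 427 = 1961
68 + 6 = 74;  427 + 74 = 501;  1961 + 501 = 2462
74 + 6 = 80;  501 + 80 = 581;  2462 + 581 = 3043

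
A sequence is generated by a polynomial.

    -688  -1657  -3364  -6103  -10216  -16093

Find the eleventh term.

D1: -969  -1707  -2739  -4113  -5877
D2: -738  -1032  -1374  -1764
D3: -294  -342  -390
D4: -48  -48
The fourth differences are constant (-48).
-390 − 48 = -438;  -1764 − 438 = -2202;  -5877 − 2202 = -8079;  -16093 − 8079 = -24172
-438 − 48 = -486;  -2202 − 486 = -2688;  -8079 − 2688 = -10767;  -24172 − 10767 = -34939
-486 − 48 = -534;  -2688 − 534 = -3222;  -10767 − 3222 = -13989;  -34939 − 13989 = -48928
-534 − 48 = -582;  -3222 − 582 = -3804;  -13989 − 3804 = -17793;  -48928 − 17793 = -66721
-582 − 48 = -630;  -3804 − 630 = -4434;  -17793 − 4434 = -22227;  -66721 − 22227 = -88948

-88948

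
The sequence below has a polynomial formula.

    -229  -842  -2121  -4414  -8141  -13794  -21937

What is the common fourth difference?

-72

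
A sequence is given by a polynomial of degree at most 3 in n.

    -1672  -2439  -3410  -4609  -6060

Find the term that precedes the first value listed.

-1085

-767  -971  -1199  -1451
-204  -228  -252
-24  -24
The third differences are constant at -24.
Work back: -204 + 24 = -180;  -767 + 180 = -587;  -1672 + 587 = -1085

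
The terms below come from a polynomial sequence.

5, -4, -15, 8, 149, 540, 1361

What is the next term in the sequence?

2840

First differences: -9 , -11 , 23 , 141 , 391 , 821
Second differences: -2 , 34 , 118 , 250 , 430
Third differences: 36 , 84 , 132 , 180
Fourth differences: 48 , 48 , 48
The fourth differences are constant (48).
180 + 48 = 228;  430 + 228 = 658;  821 + 658 = 1479;  1361 + 1479 = 2840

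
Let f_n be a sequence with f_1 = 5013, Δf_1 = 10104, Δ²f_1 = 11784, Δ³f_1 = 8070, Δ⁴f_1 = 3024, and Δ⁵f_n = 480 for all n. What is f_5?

Build the table forward from the leading diagonal:
Fifth differences: 480  480  480  480  480
Fourth differences: 3024  3504  3984  4464  4944
Third differences: 8070  11094  14598  18582  23046
Second differences: 11784  19854  30948  45546  64128
First differences: 10104  21888  41742  72690  118236
f: 5013  15117  37005  78747  151437

151437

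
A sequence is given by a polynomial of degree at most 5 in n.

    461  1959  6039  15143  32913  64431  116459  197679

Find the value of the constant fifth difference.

Δ: 1498, 4080, 9104, 17770, 31518, 52028, 81220
Δ²: 2582, 5024, 8666, 13748, 20510, 29192
Δ³: 2442, 3642, 5082, 6762, 8682
Δ⁴: 1200, 1440, 1680, 1920
Δ⁵: 240, 240, 240

240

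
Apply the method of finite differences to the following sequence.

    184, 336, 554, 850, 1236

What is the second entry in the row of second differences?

First differences: 152, 218, 296, 386
Second differences: 66, 78, 90
Third differences: 12, 12

78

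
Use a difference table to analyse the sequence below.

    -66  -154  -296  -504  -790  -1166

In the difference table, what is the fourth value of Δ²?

D1: -88, -142, -208, -286, -376
D2: -54, -66, -78, -90
D3: -12, -12, -12

-90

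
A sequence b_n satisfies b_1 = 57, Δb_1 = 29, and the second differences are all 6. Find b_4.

Build the table forward from the leading diagonal:
Δ²: 6  6  6  6
Δ: 29  35  41  47
b: 57  86  121  162

162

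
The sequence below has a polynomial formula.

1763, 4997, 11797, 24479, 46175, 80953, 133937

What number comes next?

211427

First differences: 3234, 6800, 12682, 21696, 34778, 52984
Second differences: 3566, 5882, 9014, 13082, 18206
Third differences: 2316, 3132, 4068, 5124
Fourth differences: 816, 936, 1056
Fifth differences: 120, 120
Fifth differences constant at 120.
1056 + 120 = 1176;  5124 + 1176 = 6300;  18206 + 6300 = 24506;  52984 + 24506 = 77490;  133937 + 77490 = 211427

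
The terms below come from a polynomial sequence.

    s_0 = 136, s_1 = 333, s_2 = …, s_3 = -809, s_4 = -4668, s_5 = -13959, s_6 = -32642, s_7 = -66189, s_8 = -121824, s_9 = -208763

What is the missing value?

306

Using the last 7 terms:
-3859  -9291  -18683  -33547  -55635  -86939
-5432  -9392  -14864  -22088  -31304
-3960  -5472  -7224  -9216
-1512  -1752  -1992
-240  -240
Constant fifth difference = -240.
Extend backward: -1512 + 240 = -1272;  -3960 + 1272 = -2688;  -5432 + 2688 = -2744;  -3859 + 2744 = -1115;  -809 + 1115 = 306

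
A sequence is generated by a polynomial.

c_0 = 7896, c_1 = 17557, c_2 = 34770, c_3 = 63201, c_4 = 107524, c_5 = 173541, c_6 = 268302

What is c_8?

579216

Δ: 9661, 17213, 28431, 44323, 66017, 94761
Δ²: 7552, 11218, 15892, 21694, 28744
Δ³: 3666, 4674, 5802, 7050
Δ⁴: 1008, 1128, 1248
Δ⁵: 120, 120
Constant fifth difference = 120, so extend:
1248 + 120 = 1368;  7050 + 1368 = 8418;  28744 + 8418 = 37162;  94761 + 37162 = 131923;  268302 + 131923 = 400225
1368 + 120 = 1488;  8418 + 1488 = 9906;  37162 + 9906 = 47068;  131923 + 47068 = 178991;  400225 + 178991 = 579216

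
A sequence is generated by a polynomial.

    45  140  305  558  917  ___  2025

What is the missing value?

Using the first 5 terms:
Δ: 95  165  253  359
Δ²: 70  88  106
Δ³: 18  18
Constant third difference = 18.
Extend forward: 106 + 18 = 124;  359 + 124 = 483;  917 + 483 = 1400

1400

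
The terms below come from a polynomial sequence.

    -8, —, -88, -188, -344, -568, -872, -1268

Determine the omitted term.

-32

Using the last 6 terms:
First differences: -100  -156  -224  -304  -396
Second differences: -56  -68  -80  -92
Third differences: -12  -12  -12
Constant third difference = -12.
Extend backward: -56 + 12 = -44;  -100 + 44 = -56;  -88 + 56 = -32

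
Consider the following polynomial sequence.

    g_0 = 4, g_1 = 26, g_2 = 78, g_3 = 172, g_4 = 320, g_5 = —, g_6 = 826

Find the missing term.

Using the first 5 terms:
Δ: 22  52  94  148
Δ²: 30  42  54
Δ³: 12  12
Constant third difference = 12.
Extend forward: 54 + 12 = 66;  148 + 66 = 214;  320 + 214 = 534

534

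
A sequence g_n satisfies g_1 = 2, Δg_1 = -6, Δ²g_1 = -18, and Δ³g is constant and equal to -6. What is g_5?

Build the table forward from the leading diagonal:
Δ³: -6, -6, -6, -6, -6
Δ²: -18, -24, -30, -36, -42
Δ: -6, -24, -48, -78, -114
g: 2, -4, -28, -76, -154

-154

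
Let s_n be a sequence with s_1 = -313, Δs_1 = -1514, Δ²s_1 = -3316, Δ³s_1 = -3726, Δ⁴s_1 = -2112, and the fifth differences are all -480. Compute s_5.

Build the table forward from the leading diagonal:
D5: -480, -480, -480, -480, -480
D4: -2112, -2592, -3072, -3552, -4032
D3: -3726, -5838, -8430, -11502, -15054
D2: -3316, -7042, -12880, -21310, -32812
D1: -1514, -4830, -11872, -24752, -46062
s: -313, -1827, -6657, -18529, -43281

-43281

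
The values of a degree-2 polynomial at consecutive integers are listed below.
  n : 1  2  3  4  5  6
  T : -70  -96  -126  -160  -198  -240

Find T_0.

-48

Δ: -26, -30, -34, -38, -42
Δ²: -4, -4, -4, -4
The second differences are constant at -4.
Work back: -26 + 4 = -22;  -70 + 22 = -48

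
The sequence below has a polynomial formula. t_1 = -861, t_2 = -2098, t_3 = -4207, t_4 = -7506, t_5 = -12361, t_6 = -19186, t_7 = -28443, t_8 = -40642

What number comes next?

-56341

First differences: -1237 , -2109 , -3299 , -4855 , -6825 , -9257 , -12199
Second differences: -872 , -1190 , -1556 , -1970 , -2432 , -2942
Third differences: -318 , -366 , -414 , -462 , -510
Fourth differences: -48 , -48 , -48 , -48
Constant fourth difference = -48, so extend:
-510 − 48 = -558;  -2942 − 558 = -3500;  -12199 − 3500 = -15699;  -40642 − 15699 = -56341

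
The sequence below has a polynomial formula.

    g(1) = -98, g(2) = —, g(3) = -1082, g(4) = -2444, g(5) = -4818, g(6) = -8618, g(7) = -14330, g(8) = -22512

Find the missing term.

Using the last 6 terms:
-1362, -2374, -3800, -5712, -8182
-1012, -1426, -1912, -2470
-414, -486, -558
-72, -72
Constant fourth difference = -72.
Extend backward: -414 + 72 = -342;  -1012 + 342 = -670;  -1362 + 670 = -692;  -1082 + 692 = -390

-390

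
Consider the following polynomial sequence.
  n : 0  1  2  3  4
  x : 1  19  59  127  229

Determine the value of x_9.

1459

First differences: 18, 40, 68, 102
Second differences: 22, 28, 34
Third differences: 6, 6
Constant third difference = 6, so extend:
34 + 6 = 40;  102 + 40 = 142;  229 + 142 = 371
40 + 6 = 46;  142 + 46 = 188;  371 + 188 = 559
46 + 6 = 52;  188 + 52 = 240;  559 + 240 = 799
52 + 6 = 58;  240 + 58 = 298;  799 + 298 = 1097
58 + 6 = 64;  298 + 64 = 362;  1097 + 362 = 1459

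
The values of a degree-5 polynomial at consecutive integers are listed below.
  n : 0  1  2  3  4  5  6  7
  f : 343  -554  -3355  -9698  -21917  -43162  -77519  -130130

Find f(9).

First differences: -897 , -2801 , -6343 , -12219 , -21245 , -34357 , -52611
Second differences: -1904 , -3542 , -5876 , -9026 , -13112 , -18254
Third differences: -1638 , -2334 , -3150 , -4086 , -5142
Fourth differences: -696 , -816 , -936 , -1056
Fifth differences: -120 , -120 , -120
Fifth differences constant at -120.
-1056 − 120 = -1176;  -5142 − 1176 = -6318;  -18254 − 6318 = -24572;  -52611 − 24572 = -77183;  -130130 − 77183 = -207313
-1176 − 120 = -1296;  -6318 − 1296 = -7614;  -24572 − 7614 = -32186;  -77183 − 32186 = -109369;  -207313 − 109369 = -316682

-316682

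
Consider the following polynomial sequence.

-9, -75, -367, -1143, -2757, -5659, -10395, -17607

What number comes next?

D1: -66, -292, -776, -1614, -2902, -4736, -7212
D2: -226, -484, -838, -1288, -1834, -2476
D3: -258, -354, -450, -546, -642
D4: -96, -96, -96, -96
Fourth differences constant at -96.
-642 − 96 = -738;  -2476 − 738 = -3214;  -7212 − 3214 = -10426;  -17607 − 10426 = -28033

-28033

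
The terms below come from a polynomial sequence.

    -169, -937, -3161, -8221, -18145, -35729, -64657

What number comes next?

First differences: -768 , -2224 , -5060 , -9924 , -17584 , -28928
Second differences: -1456 , -2836 , -4864 , -7660 , -11344
Third differences: -1380 , -2028 , -2796 , -3684
Fourth differences: -648 , -768 , -888
Fifth differences: -120 , -120
Constant fifth difference = -120, so extend:
-888 − 120 = -1008;  -3684 − 1008 = -4692;  -11344 − 4692 = -16036;  -28928 − 16036 = -44964;  -64657 − 44964 = -109621

-109621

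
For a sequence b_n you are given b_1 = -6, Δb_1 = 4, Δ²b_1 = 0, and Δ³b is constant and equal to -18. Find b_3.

2

Build the table forward from the leading diagonal:
Third differences: -18  -18  -18
Second differences: 0  -18  -36
First differences: 4  4  -14
b: -6  -2  2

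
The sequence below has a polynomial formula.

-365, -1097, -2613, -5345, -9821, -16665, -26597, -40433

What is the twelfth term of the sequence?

-154497

-732 , -1516 , -2732 , -4476 , -6844 , -9932 , -13836
-784 , -1216 , -1744 , -2368 , -3088 , -3904
-432 , -528 , -624 , -720 , -816
-96 , -96 , -96 , -96
Constant fourth difference = -96, so extend:
-816 − 96 = -912;  -3904 − 912 = -4816;  -13836 − 4816 = -18652;  -40433 − 18652 = -59085
-912 − 96 = -1008;  -4816 − 1008 = -5824;  -18652 − 5824 = -24476;  -59085 − 24476 = -83561
-1008 − 96 = -1104;  -5824 − 1104 = -6928;  -24476 − 6928 = -31404;  -83561 − 31404 = -114965
-1104 − 96 = -1200;  -6928 − 1200 = -8128;  -31404 − 8128 = -39532;  -114965 − 39532 = -154497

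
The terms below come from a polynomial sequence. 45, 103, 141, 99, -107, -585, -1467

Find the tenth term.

First differences: 58, 38, -42, -206, -478, -882
Second differences: -20, -80, -164, -272, -404
Third differences: -60, -84, -108, -132
Fourth differences: -24, -24, -24
Constant fourth difference = -24, so extend:
-132 − 24 = -156;  -404 − 156 = -560;  -882 − 560 = -1442;  -1467 − 1442 = -2909
-156 − 24 = -180;  -560 − 180 = -740;  -1442 − 740 = -2182;  -2909 − 2182 = -5091
-180 − 24 = -204;  -740 − 204 = -944;  -2182 − 944 = -3126;  -5091 − 3126 = -8217

-8217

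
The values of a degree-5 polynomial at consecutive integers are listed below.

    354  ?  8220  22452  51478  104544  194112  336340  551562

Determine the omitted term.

Using the last 7 terms:
Δ: 14232, 29026, 53066, 89568, 142228, 215222
Δ²: 14794, 24040, 36502, 52660, 72994
Δ³: 9246, 12462, 16158, 20334
Δ⁴: 3216, 3696, 4176
Δ⁵: 480, 480
Constant fifth difference = 480.
Extend backward: 3216 − 480 = 2736;  9246 − 2736 = 6510;  14794 − 6510 = 8284;  14232 − 8284 = 5948;  8220 − 5948 = 2272

2272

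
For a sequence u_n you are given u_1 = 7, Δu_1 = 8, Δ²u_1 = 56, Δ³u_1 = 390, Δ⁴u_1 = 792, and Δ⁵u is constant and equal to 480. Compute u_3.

79

Build the table forward from the leading diagonal:
Fifth differences: 480, 480, 480
Fourth differences: 792, 1272, 1752
Third differences: 390, 1182, 2454
Second differences: 56, 446, 1628
First differences: 8, 64, 510
u: 7, 15, 79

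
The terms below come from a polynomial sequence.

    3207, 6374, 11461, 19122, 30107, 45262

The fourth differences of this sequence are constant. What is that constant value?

D1: 3167, 5087, 7661, 10985, 15155
D2: 1920, 2574, 3324, 4170
D3: 654, 750, 846
D4: 96, 96

96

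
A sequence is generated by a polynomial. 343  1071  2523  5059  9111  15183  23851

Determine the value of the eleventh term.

98523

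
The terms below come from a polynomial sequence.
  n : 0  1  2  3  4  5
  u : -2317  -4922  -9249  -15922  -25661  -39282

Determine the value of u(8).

-113037

D1: -2605, -4327, -6673, -9739, -13621
D2: -1722, -2346, -3066, -3882
D3: -624, -720, -816
D4: -96, -96
Fourth differences constant at -96.
-816 − 96 = -912;  -3882 − 912 = -4794;  -13621 − 4794 = -18415;  -39282 − 18415 = -57697
-912 − 96 = -1008;  -4794 − 1008 = -5802;  -18415 − 5802 = -24217;  -57697 − 24217 = -81914
-1008 − 96 = -1104;  -5802 − 1104 = -6906;  -24217 − 6906 = -31123;  -81914 − 31123 = -113037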